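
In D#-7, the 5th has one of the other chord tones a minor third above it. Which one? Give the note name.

C#

D#-7: D#-F#-A#-C#.
The 5th is A#. A minor third above A# is C#.
C# is the chord's 7th.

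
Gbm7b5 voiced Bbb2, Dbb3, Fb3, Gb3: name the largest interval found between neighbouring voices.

Adjacent intervals: Bbb2→Dbb3 = minor third; Dbb3→Fb3 = major third; Fb3→Gb3 = major second.
The largest is Dbb3 to Fb3, a major third (4 semitones).

major third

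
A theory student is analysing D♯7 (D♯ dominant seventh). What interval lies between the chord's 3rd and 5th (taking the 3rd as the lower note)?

m3

The chord tones of D♯ dominant seventh are D♯-F𝄪-A♯-C♯.
The 3rd is F𝄪 and the 5th is A♯.
From F𝄪 to A♯: 3 semitones over a third = minor.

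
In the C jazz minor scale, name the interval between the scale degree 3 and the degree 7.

C melodic minor: C D Eb F G A B.
So we need the interval from Eb up to B.
5 letter names make it a fifth; at 8 semitones (a half step wider than perfect) the quality is augmented.

augmented fifth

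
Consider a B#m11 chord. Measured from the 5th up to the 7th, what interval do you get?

The chord tones of B#m11 are B#, D#, F##, A#, C##, E#.
That puts F## below A#.
3 letter names make it a third; at 3 semitones (a half step narrower than major) the quality is minor.

minor third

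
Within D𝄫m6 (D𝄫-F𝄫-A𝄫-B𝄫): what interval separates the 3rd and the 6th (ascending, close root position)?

augmented fourth

So we need the interval from F𝄫 up to B𝄫.
F𝄫 up to B𝄫 is 6 semitones, a half step wider than a perfect fourth, so the interval is augmented.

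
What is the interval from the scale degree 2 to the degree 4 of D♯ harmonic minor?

Spelling D♯ harmonic minor: D♯ E♯ F♯ G♯ A♯ B C𝄪.
Scale degree 2 = E♯; 4th scale degree = G♯.
3 letter names make it a third; at 3 semitones (a half step narrower than major) the quality is minor.

minor third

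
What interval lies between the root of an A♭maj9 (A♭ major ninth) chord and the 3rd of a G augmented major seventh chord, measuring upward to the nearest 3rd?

A2

The root of A♭maj9 (A♭ major ninth) is A♭; the 3rd of G augmented major seventh is B.
A♭ up to B is 3 semitones, a half step wider than a major second, so the interval is augmented.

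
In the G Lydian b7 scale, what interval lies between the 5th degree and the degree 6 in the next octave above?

Spelling the G Lydian b7 scale: G A B C# D E F.
That puts D below E.
From D to E is 14 semitones, exactly the major ninth.

major ninth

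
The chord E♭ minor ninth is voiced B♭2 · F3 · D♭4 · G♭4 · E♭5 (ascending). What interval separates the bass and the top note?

P18

The outer voices are B♭2 and E♭5.
B♭ up to E♭ spans 18 letter names and 29 semitones — a perfect 18th.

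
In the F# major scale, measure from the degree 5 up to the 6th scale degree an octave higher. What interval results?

The scale runs F# G# A# B C# D# E#.
So we need the interval from C# up to D#.
Counting 9 letters and 14 half steps from C# gives a major ninth.

major ninth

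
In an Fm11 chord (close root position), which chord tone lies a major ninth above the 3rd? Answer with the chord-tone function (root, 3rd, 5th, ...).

11th

Fm11 is spelled F A♭ C E♭ G B♭.
The 3rd is A♭. A major ninth above A♭ is B♭.
B♭ is the chord's 11th.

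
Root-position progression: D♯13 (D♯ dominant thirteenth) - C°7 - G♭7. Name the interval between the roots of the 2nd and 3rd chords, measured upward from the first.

diminished fifth

The roots are C and G♭.
From C to G♭: 6 semitones over a fifth = diminished.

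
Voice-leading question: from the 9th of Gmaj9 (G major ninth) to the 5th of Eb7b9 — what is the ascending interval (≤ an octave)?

minor second

Gmaj9 (G major ninth) has A as its 9th, and Eb7b9 has Bb as its 5th.
2 letter names make it a second; at 1 semitone (a half step narrower than major) the quality is minor.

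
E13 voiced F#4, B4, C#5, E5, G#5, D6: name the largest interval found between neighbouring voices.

diminished fifth

Adjacent intervals: F#4→B4 = perfect fourth; B4→C#5 = major second; C#5→E5 = minor third; E5→G#5 = major third; G#5→D6 = diminished fifth.
The largest is G#5 to D6, a diminished fifth (6 semitones).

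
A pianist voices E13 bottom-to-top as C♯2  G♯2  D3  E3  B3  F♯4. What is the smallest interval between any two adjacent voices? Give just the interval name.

major second

Adjacent intervals: C♯2→G♯2 = perfect fifth; G♯2→D3 = diminished fifth; D3→E3 = major second; E3→B3 = perfect fifth; B3→F♯4 = perfect fifth.
The smallest is D3 to E3, a major second (2 semitones).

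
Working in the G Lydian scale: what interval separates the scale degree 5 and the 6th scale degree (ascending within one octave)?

major 2nd

G lydian: G A B C♯ D E F♯.
So we need the interval from D up to E.
Counting 2 letters and 2 half steps from D gives a major second.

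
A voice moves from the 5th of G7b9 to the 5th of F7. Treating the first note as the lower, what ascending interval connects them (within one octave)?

G7b9 has D as its 5th, and F7 has C as its 5th.
D up to C is 10 semitones, a half step narrower than a major seventh, so the interval is minor.

minor seventh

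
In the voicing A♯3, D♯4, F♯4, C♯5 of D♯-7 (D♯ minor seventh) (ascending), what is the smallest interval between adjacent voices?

Adjacent intervals: A♯3→D♯4 = perfect fourth; D♯4→F♯4 = minor third; F♯4→C♯5 = perfect fifth.
The smallest is D♯4 to F♯4, a minor third (3 semitones).

minor third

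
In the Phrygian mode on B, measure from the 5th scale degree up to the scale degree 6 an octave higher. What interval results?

minor ninth

The scale runs B C D E F# G A.
The 5th scale degree is F# and the scale degree 6 (up an octave) is G.
F# up to G is 13 semitones, a half step narrower than a major ninth, so the interval is minor.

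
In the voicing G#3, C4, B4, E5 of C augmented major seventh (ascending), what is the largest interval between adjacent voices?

major seventh

Adjacent intervals: G#3→C4 = diminished fourth; C4→B4 = major seventh; B4→E5 = perfect fourth.
The largest is C4 to B4, a major seventh (11 semitones).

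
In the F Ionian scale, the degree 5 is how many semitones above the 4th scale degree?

The scale is F G A Bb C D E.
Bb up to C is a major second — 2 semitones.

2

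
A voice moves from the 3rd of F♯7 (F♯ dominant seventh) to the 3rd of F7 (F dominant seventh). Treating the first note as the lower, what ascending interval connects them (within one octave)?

The 3rd of F♯7 (F♯ dominant seventh) is A♯; the 3rd of F7 (F dominant seventh) is A.
8 letter names make it an octave; at 11 semitones (a half step narrower than perfect) the quality is diminished.

d8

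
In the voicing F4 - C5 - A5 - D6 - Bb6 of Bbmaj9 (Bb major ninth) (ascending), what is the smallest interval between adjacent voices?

Adjacent intervals: F4→C5 = perfect fifth; C5→A5 = major sixth; A5→D6 = perfect fourth; D6→Bb6 = minor sixth.
The smallest is A5 to D6, a perfect fourth (5 semitones).

P4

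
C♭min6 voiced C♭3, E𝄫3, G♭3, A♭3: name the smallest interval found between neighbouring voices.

Adjacent intervals: C♭3→E𝄫3 = minor third; E𝄫3→G♭3 = major third; G♭3→A♭3 = major second.
The smallest is G♭3 to A♭3, a major second (2 semitones).

major 2nd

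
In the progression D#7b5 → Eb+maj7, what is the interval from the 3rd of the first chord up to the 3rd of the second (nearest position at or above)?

D#7b5 has F## as its 3rd, and Eb+maj7 has G as its 3rd.
2 letter names make it a second; at 0 semitones (a whole step narrower than major) the quality is diminished.

d2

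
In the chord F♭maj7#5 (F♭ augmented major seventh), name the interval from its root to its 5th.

augmented 5th

F♭maj7#5 is spelled F♭-A♭-C-E♭.
The root is F♭ and the 5th is C.
F♭ up to C is 8 semitones, a half step wider than a perfect fifth, so the interval is augmented.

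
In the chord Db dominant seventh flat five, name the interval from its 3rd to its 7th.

diminished fifth

The chord tones of Db7b5 (Db dominant seventh flat five) are Db–F–Abb–Cb.
The 3rd is F and the 7th is Cb.
5 letter names make it a fifth; at 6 semitones (a half step narrower than perfect) the quality is diminished.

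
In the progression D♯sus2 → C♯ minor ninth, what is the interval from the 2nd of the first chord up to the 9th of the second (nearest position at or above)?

minor 7th

D♯sus2 has E♯ as its 2nd, and C♯ minor ninth has D♯ as its 9th.
7 letter names make it a seventh; at 10 semitones (a half step narrower than major) the quality is minor.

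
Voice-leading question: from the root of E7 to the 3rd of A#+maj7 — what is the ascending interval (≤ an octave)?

E7 has E as its root, and A#+maj7 has C## as its 3rd.
From E to C##: 10 semitones over a sixth = augmented.

A6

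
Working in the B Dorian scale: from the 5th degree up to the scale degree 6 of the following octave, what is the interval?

M9

Spelling the B Dorian scale: B C# D E F# G# A.
So we need the interval from F# up to G#.
F# up to G# spans 9 letter names and 14 semitones — a major ninth.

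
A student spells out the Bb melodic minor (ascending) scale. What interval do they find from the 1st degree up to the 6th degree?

major 6th

Spelling the Bb melodic minor (ascending) scale: Bb C Db Eb F G A.
The 1st degree is Bb and the degree 6 is G.
From Bb to G is 9 semitones, exactly the major sixth.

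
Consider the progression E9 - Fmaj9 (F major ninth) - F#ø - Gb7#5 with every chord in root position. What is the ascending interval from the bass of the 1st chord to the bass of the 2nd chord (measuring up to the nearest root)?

The roots are E and F.
2 letter names make it a second; at 1 semitone (a half step narrower than major) the quality is minor.

minor 2nd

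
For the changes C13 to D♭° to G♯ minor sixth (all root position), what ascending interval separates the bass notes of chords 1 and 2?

minor second

The roots are C and D♭.
2 letter names make it a second; at 1 semitone (a half step narrower than major) the quality is minor.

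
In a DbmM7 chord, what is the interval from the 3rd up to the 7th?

DbmM7 (Db minor-major seventh) is spelled Db-Fb-Ab-C.
That puts Fb below C.
5 letter names make it a fifth; at 8 semitones (a half step wider than perfect) the quality is augmented.

augmented fifth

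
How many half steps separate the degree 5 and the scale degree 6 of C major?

The scale is C D E F G A B.
G up to A is a major second — 2 semitones.

2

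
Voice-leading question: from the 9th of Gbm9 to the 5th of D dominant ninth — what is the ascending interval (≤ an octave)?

A1

The 9th of Gbm9 is Ab; the 5th of D dominant ninth is A.
From Ab to A: 1 semitone over a unison = augmented.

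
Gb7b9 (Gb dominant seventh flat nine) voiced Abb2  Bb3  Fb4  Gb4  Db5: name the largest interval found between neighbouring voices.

Adjacent intervals: Abb2→Bb3 = augmented ninth; Bb3→Fb4 = diminished fifth; Fb4→Gb4 = major second; Gb4→Db5 = perfect fifth.
The largest is Abb2 to Bb3, an augmented ninth (15 semitones).

augmented 9th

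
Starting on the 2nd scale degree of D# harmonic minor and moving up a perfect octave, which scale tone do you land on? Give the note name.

E#

The scale is D# E# F# G# A# B C##.
The 2nd scale degree is E#; a perfect octave above that is E# — scale degree 2.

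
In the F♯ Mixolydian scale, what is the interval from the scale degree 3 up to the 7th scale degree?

diminished 5th

Spelling the F♯ Mixolydian scale: F♯ G♯ A♯ B C♯ D♯ E.
The scale degree 3 is A♯ and the 7th scale degree is E.
From A♯ to E: 6 semitones over a fifth = diminished.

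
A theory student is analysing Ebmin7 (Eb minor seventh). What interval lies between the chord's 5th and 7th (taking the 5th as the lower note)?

minor 3rd

Eb minor seventh is spelled Eb–Gb–Bb–Db.
The 5th is Bb and the 7th is Db.
Bb up to Db is 3 semitones, a half step narrower than a major third, so the interval is minor.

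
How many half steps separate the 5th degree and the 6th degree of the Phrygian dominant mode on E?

1

The scale is E F G# A B C D.
B up to C is a minor second — 1 semitone.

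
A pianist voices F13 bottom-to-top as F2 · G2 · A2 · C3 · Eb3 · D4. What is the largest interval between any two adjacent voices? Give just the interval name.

Adjacent intervals: F2→G2 = major second; G2→A2 = major second; A2→C3 = minor third; C3→Eb3 = minor third; Eb3→D4 = major seventh.
The largest is Eb3 to D4, a major seventh (11 semitones).

major seventh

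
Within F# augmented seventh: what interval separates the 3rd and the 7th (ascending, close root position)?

diminished 5th

F#+7 (F# augmented seventh): F#, A#, C##, E.
So we need the interval from A# up to E.
5 letter names make it a fifth; at 6 semitones (a half step narrower than perfect) the quality is diminished.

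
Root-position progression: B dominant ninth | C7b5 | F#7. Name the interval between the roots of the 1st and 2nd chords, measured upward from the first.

minor second

The roots are B and C.
B up to C is 1 semitone, a half step narrower than a major second, so the interval is minor.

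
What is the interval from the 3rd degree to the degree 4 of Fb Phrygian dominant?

Spelling Fb Phrygian dominant: Fb Gbb Ab Bbb Cb Dbb Ebb.
That puts Ab below Bbb.
From Ab to Bbb: 1 semitone over a second = minor.

m2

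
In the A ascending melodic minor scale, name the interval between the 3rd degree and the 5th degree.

major 3rd

A melodic minor: A B C D E F♯ G♯.
That puts C below E.
Counting 3 letters and 4 half steps from C gives a major third.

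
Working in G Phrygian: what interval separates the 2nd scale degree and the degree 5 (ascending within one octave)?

A4

The scale runs G A♭ B♭ C D E♭ F.
That puts A♭ below D.
4 letter names make it a fourth; at 6 semitones (a half step wider than perfect) the quality is augmented.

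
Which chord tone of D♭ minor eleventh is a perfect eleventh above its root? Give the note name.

Gb

The chord tones of D♭m11 are D♭, F♭, A♭, C♭, E♭, G♭.
The root is D♭. A perfect eleventh above D♭ is G♭.
G♭ is the chord's 11th.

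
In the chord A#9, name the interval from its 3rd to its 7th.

A#9 is spelled A# C## E# G# B#.
The 3rd is C## and the 7th is G#.
From C## to G#: 6 semitones over a fifth = diminished.

diminished fifth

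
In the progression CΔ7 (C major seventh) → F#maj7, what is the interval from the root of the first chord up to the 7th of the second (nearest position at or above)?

The root of CΔ7 (C major seventh) is C; the 7th of F#maj7 is E#.
3 letter names make it a third; at 5 semitones (a half step wider than major) the quality is augmented.

augmented third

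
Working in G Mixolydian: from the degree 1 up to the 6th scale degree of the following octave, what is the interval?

M13

The scale runs G A B C D E F.
Degree 1 = G; scale degree 6 (up an octave) = E.
G up to E spans 13 letter names and 21 semitones — a major thirteenth.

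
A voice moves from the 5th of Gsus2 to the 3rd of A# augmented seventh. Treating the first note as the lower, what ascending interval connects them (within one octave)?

Gsus2 has D as its 5th, and A# augmented seventh has C## as its 3rd.
7 letter names make it a seventh; at 12 semitones (a half step wider than major) the quality is augmented.

A7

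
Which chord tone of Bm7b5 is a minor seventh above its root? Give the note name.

B half-diminished seventh: B-D-F-A.
The root is B. A minor seventh above B is A.
A is the chord's 7th.

A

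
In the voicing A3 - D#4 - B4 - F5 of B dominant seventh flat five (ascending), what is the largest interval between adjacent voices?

Adjacent intervals: A3→D#4 = augmented fourth; D#4→B4 = minor sixth; B4→F5 = diminished fifth.
The largest is D#4 to B4, a minor sixth (8 semitones).

m6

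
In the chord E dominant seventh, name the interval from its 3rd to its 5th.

m3

Spelling the chord: E–G#–B–D.
The 3rd is G# and the 5th is B.
3 letter names make it a third; at 3 semitones (a half step narrower than major) the quality is minor.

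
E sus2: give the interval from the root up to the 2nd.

Esus2: E F# B.
Root = E; 2nd = F#.
From E to F# is 2 semitones, exactly the major second.

major second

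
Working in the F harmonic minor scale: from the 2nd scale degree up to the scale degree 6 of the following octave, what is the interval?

F harmonic minor: F G A♭ B♭ C D♭ E.
That puts G below D♭.
From G to D♭: 18 semitones over a twelfth = diminished.

diminished twelfth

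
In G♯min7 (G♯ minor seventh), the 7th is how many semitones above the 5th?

3

The chord tones of G♯-7 (G♯ minor seventh) are G♯, B, D♯, F♯.
D♯ to F♯ is a minor third: 3 semitones.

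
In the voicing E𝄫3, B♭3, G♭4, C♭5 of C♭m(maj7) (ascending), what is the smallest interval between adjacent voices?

Adjacent intervals: E𝄫3→B♭3 = augmented fifth; B♭3→G♭4 = minor sixth; G♭4→C♭5 = perfect fourth.
The smallest is G♭4 to C♭5, a perfect fourth (5 semitones).

P4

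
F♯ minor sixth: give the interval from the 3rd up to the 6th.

Spelling the chord: F♯-A-C♯-D♯.
That puts A below D♯.
From A to D♯: 6 semitones over a fourth = augmented.

A4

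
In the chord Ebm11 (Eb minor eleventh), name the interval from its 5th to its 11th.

Ebm11: Eb-Gb-Bb-Db-F-Ab.
5th = Bb; 11th = Ab.
From Bb to Ab: 10 semitones over a seventh = minor.

m7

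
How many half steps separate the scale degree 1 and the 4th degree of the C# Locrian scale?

The scale is C# D E F# G A B.
C# up to F# is a perfect fourth — 5 semitones.

5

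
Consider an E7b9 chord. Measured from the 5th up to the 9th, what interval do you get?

diminished 5th

E7b9: E–G#–B–D–F.
5th = B; 9th = F.
B up to F is 6 semitones, a half step narrower than a perfect fifth, so the interval is diminished.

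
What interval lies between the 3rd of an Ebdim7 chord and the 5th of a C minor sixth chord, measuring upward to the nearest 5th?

augmented 1st

The 3rd of Ebdim7 is Gb; the 5th of C minor sixth is G.
From Gb to G: 1 semitone over a unison = augmented.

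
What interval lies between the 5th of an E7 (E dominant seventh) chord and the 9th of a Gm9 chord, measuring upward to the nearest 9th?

m7

The 5th of E7 (E dominant seventh) is B; the 9th of Gm9 is A.
7 letter names make it a seventh; at 10 semitones (a half step narrower than major) the quality is minor.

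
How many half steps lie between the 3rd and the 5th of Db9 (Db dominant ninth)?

Spelling the chord: Db, F, Ab, Cb, Eb.
F to Ab is a minor third: 3 semitones.

3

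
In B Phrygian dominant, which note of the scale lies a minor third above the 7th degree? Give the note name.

C

The scale is B C D# E F# G A.
The 7th degree is A; a minor third above that is C — scale degree 2.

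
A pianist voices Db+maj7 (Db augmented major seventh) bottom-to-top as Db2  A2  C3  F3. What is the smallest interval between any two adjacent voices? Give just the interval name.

Adjacent intervals: Db2→A2 = augmented fifth; A2→C3 = minor third; C3→F3 = perfect fourth.
The smallest is A2 to C3, a minor third (3 semitones).

minor third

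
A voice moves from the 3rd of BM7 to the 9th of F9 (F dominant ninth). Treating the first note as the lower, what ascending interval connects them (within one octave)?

d4

BM7 has D# as its 3rd, and F9 (F dominant ninth) has G as its 9th.
D# up to G is 4 semitones, a half step narrower than a perfect fourth, so the interval is diminished.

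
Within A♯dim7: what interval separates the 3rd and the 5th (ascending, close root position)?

A♯dim7: A♯ C♯ E G.
3rd = C♯; 5th = E.
C♯ up to E is 3 semitones, a half step narrower than a major third, so the interval is minor.

minor third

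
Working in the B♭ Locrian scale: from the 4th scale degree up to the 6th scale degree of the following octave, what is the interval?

B♭ locrian: B♭ C♭ D♭ E♭ F♭ G♭ A♭.
4th scale degree = E♭; 6th degree (up an octave) = G♭.
E♭ up to G♭ is 15 semitones, a half step narrower than a major tenth, so the interval is minor.

minor tenth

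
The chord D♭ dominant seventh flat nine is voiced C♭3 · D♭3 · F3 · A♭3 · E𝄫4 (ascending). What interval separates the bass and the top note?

The outer voices are C♭3 and E𝄫4.
10 letter names make it a tenth; at 15 semitones (a half step narrower than major) the quality is minor.

minor tenth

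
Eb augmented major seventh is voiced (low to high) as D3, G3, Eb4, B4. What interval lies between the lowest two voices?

perfect fourth

Those voices are D3 and G3.
Counting 4 letters and 5 half steps from D gives a perfect fourth.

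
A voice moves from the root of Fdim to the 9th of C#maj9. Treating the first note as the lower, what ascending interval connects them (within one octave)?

augmented sixth

The root of Fdim is F; the 9th of C#maj9 is D#.
6 letter names make it a sixth; at 10 semitones (a half step wider than major) the quality is augmented.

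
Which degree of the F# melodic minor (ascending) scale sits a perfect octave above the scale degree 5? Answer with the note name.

The scale is F# G# A B C# D# E#.
The scale degree 5 is C#; a perfect octave above that is C# — scale degree 5.

C#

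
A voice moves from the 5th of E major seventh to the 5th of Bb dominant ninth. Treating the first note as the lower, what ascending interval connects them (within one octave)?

E major seventh has B as its 5th, and Bb dominant ninth has F as its 5th.
5 letter names make it a fifth; at 6 semitones (a half step narrower than perfect) the quality is diminished.

diminished 5th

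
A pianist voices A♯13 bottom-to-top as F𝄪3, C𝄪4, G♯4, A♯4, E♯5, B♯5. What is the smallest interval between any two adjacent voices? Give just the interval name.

M2

Adjacent intervals: F𝄪3→C𝄪4 = perfect fifth; C𝄪4→G♯4 = diminished fifth; G♯4→A♯4 = major second; A♯4→E♯5 = perfect fifth; E♯5→B♯5 = perfect fifth.
The smallest is G♯4 to A♯4, a major second (2 semitones).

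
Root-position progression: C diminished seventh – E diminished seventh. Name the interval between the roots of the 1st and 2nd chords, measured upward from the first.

major 3rd

The roots are C and E.
Counting 3 letters and 4 half steps from C gives a major third.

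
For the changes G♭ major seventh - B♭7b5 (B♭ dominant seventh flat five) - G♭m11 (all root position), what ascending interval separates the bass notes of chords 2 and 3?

minor sixth

The roots are B♭ and G♭.
B♭ up to G♭ is 8 semitones, a half step narrower than a major sixth, so the interval is minor.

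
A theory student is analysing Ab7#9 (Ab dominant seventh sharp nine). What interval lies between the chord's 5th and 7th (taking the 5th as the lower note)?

minor 3rd

Spelling the chord: Ab C Eb Gb B.
So we need the interval from Eb up to Gb.
Eb up to Gb is 3 semitones, a half step narrower than a major third, so the interval is minor.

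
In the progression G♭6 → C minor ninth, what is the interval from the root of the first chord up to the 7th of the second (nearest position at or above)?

major third

G♭6 has G♭ as its root, and C minor ninth has B♭ as its 7th.
Counting 3 letters and 4 half steps from G♭ gives a major third.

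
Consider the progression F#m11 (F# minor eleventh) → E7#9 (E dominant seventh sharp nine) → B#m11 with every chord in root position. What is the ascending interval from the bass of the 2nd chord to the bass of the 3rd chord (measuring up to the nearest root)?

The roots are E and B#.
E up to B# is 8 semitones, a half step wider than a perfect fifth, so the interval is augmented.

augmented 5th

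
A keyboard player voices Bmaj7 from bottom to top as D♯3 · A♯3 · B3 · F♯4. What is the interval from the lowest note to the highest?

minor 10th

The outer voices are D♯3 and F♯4.
D♯ up to F♯ is 15 semitones, a half step narrower than a major tenth, so the interval is minor.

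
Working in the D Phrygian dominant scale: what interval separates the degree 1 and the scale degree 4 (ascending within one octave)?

Spelling the D Phrygian dominant scale: D Eb F# G A Bb C.
So we need the interval from D up to G.
D up to G spans 4 letter names and 5 semitones — a perfect fourth.

perfect fourth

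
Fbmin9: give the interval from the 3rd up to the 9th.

Spelling the chord: Fb, Abb, Cb, Ebb, Gb.
The 3rd is Abb and the 9th is Gb.
Counting 7 letters and 11 half steps from Abb gives a major seventh.

major 7th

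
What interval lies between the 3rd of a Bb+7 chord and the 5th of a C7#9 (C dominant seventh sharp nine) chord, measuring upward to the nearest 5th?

The 3rd of Bb+7 is D; the 5th of C7#9 (C dominant seventh sharp nine) is G.
From D to G is 5 semitones, exactly the perfect fourth.

perfect fourth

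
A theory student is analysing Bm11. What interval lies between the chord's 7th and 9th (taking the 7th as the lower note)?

major third

The chord tones of Bm11 are B–D–F♯–A–C♯–E.
The 7th is A and the 9th is C♯.
Counting 3 letters and 4 half steps from A gives a major third.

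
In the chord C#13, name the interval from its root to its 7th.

The chord tones of C# dominant thirteenth are C#, E#, G#, B, D#, A#.
The root is C# and the 7th is B.
7 letter names make it a seventh; at 10 semitones (a half step narrower than major) the quality is minor.

minor seventh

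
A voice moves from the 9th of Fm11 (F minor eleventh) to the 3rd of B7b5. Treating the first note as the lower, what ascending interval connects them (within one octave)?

The 9th of Fm11 (F minor eleventh) is G; the 3rd of B7b5 is D#.
5 letter names make it a fifth; at 8 semitones (a half step wider than perfect) the quality is augmented.

augmented 5th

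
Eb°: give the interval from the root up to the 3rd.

minor third

Ebdim is spelled Eb Gb Bbb.
Root = Eb; 3rd = Gb.
Eb up to Gb is 3 semitones, a half step narrower than a major third, so the interval is minor.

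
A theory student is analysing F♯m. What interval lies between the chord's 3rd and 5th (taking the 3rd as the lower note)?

major third

F♯m (F♯ minor) is spelled F♯, A, C♯.
3rd = A; 5th = C♯.
A up to C♯ spans 3 letter names and 4 semitones — a major third.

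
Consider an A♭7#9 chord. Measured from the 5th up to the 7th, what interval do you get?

m3

The chord tones of A♭ dominant seventh sharp nine are A♭–C–E♭–G♭–B.
5th = E♭; 7th = G♭.
E♭ up to G♭ is 3 semitones, a half step narrower than a major third, so the interval is minor.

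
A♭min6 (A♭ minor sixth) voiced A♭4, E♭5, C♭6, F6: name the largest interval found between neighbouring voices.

minor 6th

Adjacent intervals: A♭4→E♭5 = perfect fifth; E♭5→C♭6 = minor sixth; C♭6→F6 = augmented fourth.
The largest is E♭5 to C♭6, a minor sixth (8 semitones).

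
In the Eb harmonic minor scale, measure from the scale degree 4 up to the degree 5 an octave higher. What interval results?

The scale runs Eb F Gb Ab Bb Cb D.
The scale degree 4 is Ab and the 5th scale degree (up an octave) is Bb.
From Ab to Bb is 14 semitones, exactly the major ninth.

major ninth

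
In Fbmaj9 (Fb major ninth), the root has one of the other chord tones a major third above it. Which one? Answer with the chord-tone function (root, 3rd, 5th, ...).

3rd

The chord tones of Fbmaj9 are Fb, Ab, Cb, Eb, Gb.
The root is Fb. A major third above Fb is Ab.
Ab is the chord's 3rd.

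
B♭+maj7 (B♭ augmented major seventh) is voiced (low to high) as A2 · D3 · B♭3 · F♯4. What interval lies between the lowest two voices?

Those voices are A2 and D3.
A up to D spans 4 letter names and 5 semitones — a perfect fourth.

perfect fourth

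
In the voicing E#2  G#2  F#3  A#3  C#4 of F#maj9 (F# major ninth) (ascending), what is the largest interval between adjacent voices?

Adjacent intervals: E#2→G#2 = minor third; G#2→F#3 = minor seventh; F#3→A#3 = major third; A#3→C#4 = minor third.
The largest is G#2 to F#3, a minor seventh (10 semitones).

minor seventh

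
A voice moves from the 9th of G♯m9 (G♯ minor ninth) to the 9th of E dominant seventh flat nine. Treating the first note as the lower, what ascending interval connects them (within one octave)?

G♯m9 (G♯ minor ninth) has A♯ as its 9th, and E dominant seventh flat nine has F as its 9th.
6 letter names make it a sixth; at 7 semitones (a whole step narrower than major) the quality is diminished.

diminished 6th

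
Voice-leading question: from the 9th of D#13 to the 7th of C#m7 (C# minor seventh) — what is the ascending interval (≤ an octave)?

diminished 5th

The 9th of D#13 is E#; the 7th of C#m7 (C# minor seventh) is B.
5 letter names make it a fifth; at 6 semitones (a half step narrower than perfect) the quality is diminished.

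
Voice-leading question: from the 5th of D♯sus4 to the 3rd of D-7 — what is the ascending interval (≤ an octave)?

diminished sixth

D♯sus4 has A♯ as its 5th, and D-7 has F as its 3rd.
6 letter names make it a sixth; at 7 semitones (a whole step narrower than major) the quality is diminished.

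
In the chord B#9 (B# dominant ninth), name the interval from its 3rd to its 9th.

B# dominant ninth: B#, D##, F##, A#, C##.
3rd = D##; 9th = C##.
From D## to C##: 10 semitones over a seventh = minor.

minor seventh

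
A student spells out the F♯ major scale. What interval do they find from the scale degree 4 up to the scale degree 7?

augmented fourth

F♯ major: F♯ G♯ A♯ B C♯ D♯ E♯.
The scale degree 4 is B and the degree 7 is E♯.
From B to E♯: 6 semitones over a fourth = augmented.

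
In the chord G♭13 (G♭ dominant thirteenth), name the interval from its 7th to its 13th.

G♭13: G♭-B♭-D♭-F♭-A♭-E♭.
7th = F♭; 13th = E♭.
F♭ up to E♭ spans 7 letter names and 11 semitones — a major seventh.

major 7th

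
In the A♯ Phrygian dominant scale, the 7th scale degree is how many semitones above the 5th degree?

3

The scale is A♯ B C𝄪 D♯ E♯ F♯ G♯.
E♯ up to G♯ is a minor third — 3 semitones.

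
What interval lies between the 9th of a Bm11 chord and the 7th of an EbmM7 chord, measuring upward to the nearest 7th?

minor second

Bm11 has C# as its 9th, and EbmM7 has D as its 7th.
2 letter names make it a second; at 1 semitone (a half step narrower than major) the quality is minor.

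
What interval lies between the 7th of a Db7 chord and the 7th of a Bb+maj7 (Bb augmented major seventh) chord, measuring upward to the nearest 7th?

augmented sixth

Db7 has Cb as its 7th, and Bb+maj7 (Bb augmented major seventh) has A as its 7th.
6 letter names make it a sixth; at 10 semitones (a half step wider than major) the quality is augmented.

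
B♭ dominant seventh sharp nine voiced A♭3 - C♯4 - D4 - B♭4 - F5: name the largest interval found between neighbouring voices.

Adjacent intervals: A♭3→C♯4 = augmented third; C♯4→D4 = minor second; D4→B♭4 = minor sixth; B♭4→F5 = perfect fifth.
The largest is D4 to B♭4, a minor sixth (8 semitones).

minor sixth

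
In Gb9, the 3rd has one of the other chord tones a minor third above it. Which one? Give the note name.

Spelling the chord: Gb–Bb–Db–Fb–Ab.
The 3rd is Bb. A minor third above Bb is Db.
Db is the chord's 5th.

Db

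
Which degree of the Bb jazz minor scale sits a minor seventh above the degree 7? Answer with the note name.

The scale is Bb C Db Eb F G A.
The degree 7 is A; a minor seventh above that is G — scale degree 6.

G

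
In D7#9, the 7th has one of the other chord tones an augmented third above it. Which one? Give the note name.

Spelling the chord: D, F#, A, C, E#.
The 7th is C. An augmented third above C is E#.
E# is the chord's 9th.

E#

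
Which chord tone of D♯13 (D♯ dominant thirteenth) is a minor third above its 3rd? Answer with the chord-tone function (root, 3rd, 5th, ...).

5th

D♯13 (D♯ dominant thirteenth) is spelled D♯–F𝄪–A♯–C♯–E♯–B♯.
The 3rd is F𝄪. A minor third above F𝄪 is A♯.
A♯ is the chord's 5th.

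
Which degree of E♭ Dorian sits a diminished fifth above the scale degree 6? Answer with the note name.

The scale is E♭ F G♭ A♭ B♭ C D♭.
The scale degree 6 is C; a diminished fifth above that is G♭ — scale degree 3.

Gb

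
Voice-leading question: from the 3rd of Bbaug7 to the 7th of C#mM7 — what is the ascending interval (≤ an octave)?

Bbaug7 has D as its 3rd, and C#mM7 has B# as its 7th.
From D to B#: 10 semitones over a sixth = augmented.

augmented sixth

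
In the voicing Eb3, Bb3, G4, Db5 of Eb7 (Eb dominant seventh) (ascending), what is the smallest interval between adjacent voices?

Adjacent intervals: Eb3→Bb3 = perfect fifth; Bb3→G4 = major sixth; G4→Db5 = diminished fifth.
The smallest is G4 to Db5, a diminished fifth (6 semitones).

d5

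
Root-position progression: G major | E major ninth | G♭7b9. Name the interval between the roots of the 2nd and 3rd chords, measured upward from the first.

The roots are E and G♭.
E up to G♭ is 2 semitones, a whole step narrower than a major third, so the interval is diminished.

d3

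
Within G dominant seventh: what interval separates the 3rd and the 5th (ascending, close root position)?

minor third

Spelling the chord: G, B, D, F.
So we need the interval from B up to D.
B up to D is 3 semitones, a half step narrower than a major third, so the interval is minor.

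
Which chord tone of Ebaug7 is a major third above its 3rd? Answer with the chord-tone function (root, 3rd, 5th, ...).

Eb+7 (Eb augmented seventh): Eb G B Db.
The 3rd is G. A major third above G is B.
B is the chord's 5th.

5th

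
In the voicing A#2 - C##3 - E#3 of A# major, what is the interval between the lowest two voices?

Those voices are A#2 and C##3.
From A# to C## is 4 semitones, exactly the major third.

M3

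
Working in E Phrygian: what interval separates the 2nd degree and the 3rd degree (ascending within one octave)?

major 2nd

Spelling E Phrygian: E F G A B C D.
That puts F below G.
From F to G is 2 semitones, exactly the major second.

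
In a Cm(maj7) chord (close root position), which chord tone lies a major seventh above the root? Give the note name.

C minor-major seventh is spelled C–E♭–G–B.
The root is C. A major seventh above C is B.
B is the chord's 7th.

B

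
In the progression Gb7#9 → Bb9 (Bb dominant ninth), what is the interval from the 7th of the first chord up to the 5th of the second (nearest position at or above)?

A1

The 7th of Gb7#9 is Fb; the 5th of Bb9 (Bb dominant ninth) is F.
1 letter names make it a unison; at 1 semitone (a half step wider than perfect) the quality is augmented.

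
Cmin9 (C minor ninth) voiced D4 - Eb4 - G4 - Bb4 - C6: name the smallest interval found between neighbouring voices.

Adjacent intervals: D4→Eb4 = minor second; Eb4→G4 = major third; G4→Bb4 = minor third; Bb4→C6 = major ninth.
The smallest is D4 to Eb4, a minor second (1 semitone).

minor 2nd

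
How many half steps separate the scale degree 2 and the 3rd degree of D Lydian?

The scale is D E F# G# A B C#.
E up to F# is a major second — 2 semitones.

2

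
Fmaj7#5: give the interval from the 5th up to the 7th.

m3

The chord tones of F augmented major seventh are F–A–C#–E.
The 5th is C# and the 7th is E.
C# up to E is 3 semitones, a half step narrower than a major third, so the interval is minor.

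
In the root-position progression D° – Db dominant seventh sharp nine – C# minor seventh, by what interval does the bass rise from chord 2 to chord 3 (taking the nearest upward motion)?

A7

The roots are Db and C#.
From Db to C#: 12 semitones over a seventh = augmented.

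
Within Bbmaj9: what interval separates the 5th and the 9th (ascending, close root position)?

Bbmaj9 (Bb major ninth): Bb-D-F-A-C.
So we need the interval from F up to C.
From F to C is 7 semitones, exactly the perfect fifth.

perfect fifth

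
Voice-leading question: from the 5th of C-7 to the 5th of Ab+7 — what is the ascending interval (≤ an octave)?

The 5th of C-7 is G; the 5th of Ab+7 is E.
G up to E spans 6 letter names and 9 semitones — a major sixth.

major sixth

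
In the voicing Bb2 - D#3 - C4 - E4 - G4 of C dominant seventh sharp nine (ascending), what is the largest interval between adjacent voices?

Adjacent intervals: Bb2→D#3 = augmented third; D#3→C4 = diminished seventh; C4→E4 = major third; E4→G4 = minor third.
The largest is D#3 to C4, a diminished seventh (9 semitones).

diminished 7th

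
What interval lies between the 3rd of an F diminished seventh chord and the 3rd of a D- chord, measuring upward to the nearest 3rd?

F diminished seventh has Ab as its 3rd, and D- has F as its 3rd.
Ab up to F spans 6 letter names and 9 semitones — a major sixth.

major sixth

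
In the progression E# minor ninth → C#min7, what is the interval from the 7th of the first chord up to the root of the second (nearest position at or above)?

E# minor ninth has D# as its 7th, and C#min7 has C# as its root.
7 letter names make it a seventh; at 10 semitones (a half step narrower than major) the quality is minor.

m7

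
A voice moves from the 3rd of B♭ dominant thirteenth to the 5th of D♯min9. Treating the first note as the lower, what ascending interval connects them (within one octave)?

B♭ dominant thirteenth has D as its 3rd, and D♯min9 has A♯ as its 5th.
D up to A♯ is 8 semitones, a half step wider than a perfect fifth, so the interval is augmented.

augmented fifth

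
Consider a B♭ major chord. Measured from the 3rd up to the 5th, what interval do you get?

m3

The chord tones of B♭maj (B♭ major) are B♭, D, F.
So we need the interval from D up to F.
3 letter names make it a third; at 3 semitones (a half step narrower than major) the quality is minor.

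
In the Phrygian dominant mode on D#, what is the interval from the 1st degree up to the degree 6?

The scale runs D# E F## G# A# B C#.
So we need the interval from D# up to B.
6 letter names make it a sixth; at 8 semitones (a half step narrower than major) the quality is minor.

minor sixth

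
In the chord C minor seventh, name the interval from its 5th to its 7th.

minor 3rd

C-7 (C minor seventh): C Eb G Bb.
So we need the interval from G up to Bb.
From G to Bb: 3 semitones over a third = minor.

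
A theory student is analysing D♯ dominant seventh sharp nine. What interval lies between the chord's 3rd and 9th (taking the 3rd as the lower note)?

The chord tones of D♯ dominant seventh sharp nine are D♯, F𝄪, A♯, C♯, E𝄪.
So we need the interval from F𝄪 up to E𝄪.
Counting 7 letters and 11 half steps from F𝄪 gives a major seventh.

M7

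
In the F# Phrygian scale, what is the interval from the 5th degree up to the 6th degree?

F# phrygian: F# G A B C# D E.
5th degree = C#; 6th degree = D.
From C# to D: 1 semitone over a second = minor.

minor 2nd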